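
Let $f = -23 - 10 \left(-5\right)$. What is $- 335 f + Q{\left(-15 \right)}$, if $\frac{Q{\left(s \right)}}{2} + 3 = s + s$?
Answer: $-9111$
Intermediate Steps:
$Q{\left(s \right)} = -6 + 4 s$ ($Q{\left(s \right)} = -6 + 2 \left(s + s\right) = -6 + 2 \cdot 2 s = -6 + 4 s$)
$f = 27$ ($f = -23 - -50 = -23 + 50 = 27$)
$- 335 f + Q{\left(-15 \right)} = \left(-335\right) 27 + \left(-6 + 4 \left(-15\right)\right) = -9045 - 66 = -9111$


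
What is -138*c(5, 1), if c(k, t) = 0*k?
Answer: 0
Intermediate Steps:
c(k, t) = 0
-138*c(5, 1) = -138*0 = 0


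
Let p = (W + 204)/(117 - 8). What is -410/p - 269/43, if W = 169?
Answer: -2022007/16039 ≈ -126.07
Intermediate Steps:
p = 373/109 (p = (169 + 204)/(117 - 8) = 373/109 ≈ 3.4220)
-410/p - 269/43 = -410/373/109 - 269/43 = -410*109/373 - 269*1/43 = -44690/373 - 269/43 = -2022007/16039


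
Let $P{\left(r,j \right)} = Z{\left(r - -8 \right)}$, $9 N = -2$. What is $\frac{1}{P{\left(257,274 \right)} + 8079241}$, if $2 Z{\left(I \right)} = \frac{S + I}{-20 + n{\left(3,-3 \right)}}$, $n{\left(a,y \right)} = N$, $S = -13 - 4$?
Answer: $\frac{91}{735210373} \approx 1.2377 \cdot 10^{-7}$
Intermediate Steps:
$S = -17$
$N = - \frac{2}{9}$ ($N = \frac{1}{9} \left(-2\right) = - \frac{2}{9} \approx -0.22222$)
$n{\left(a,y \right)} = - \frac{2}{9}$
$Z{\left(I \right)} = \frac{153}{364} - \frac{9 I}{364}$ ($Z{\left(I \right)} = \frac{\left(-17 + I\right) \frac{1}{-20 - \frac{2}{9}}}{2} = \frac{\left(-17 + I\right) \frac{1}{- \frac{182}{9}}}{2} = \frac{\left(-17 + I\right) \left(- \frac{9}{182}\right)}{2} = \frac{\frac{153}{182} - \frac{9 I}{182}}{2} = \frac{153}{364} - \frac{9 I}{364}$)
$P{\left(r,j \right)} = \frac{81}{364} - \frac{9 r}{364}$ ($P{\left(r,j \right)} = \frac{153}{364} - \frac{9 \left(r - -8\right)}{364} = \frac{153}{364} - \frac{9 \left(r + 8\right)}{364} = \frac{153}{364} - \frac{9 \left(8 + r\right)}{364} = \frac{153}{364} - \left(\frac{18}{91} + \frac{9 r}{364}\right) = \frac{81}{364} - \frac{9 r}{364}$)
$\frac{1}{P{\left(257,274 \right)} + 8079241} = \frac{1}{\left(\frac{81}{364} - \frac{2313}{364}\right) + 8079241} = \frac{1}{- \frac{558}{91} + 8079241} = \frac{1}{\frac{735210373}{91}} = \frac{91}{735210373}$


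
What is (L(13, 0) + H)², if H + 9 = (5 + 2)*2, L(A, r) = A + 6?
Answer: 576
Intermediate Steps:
L(A, r) = 6 + A
H = 5 (H = -9 + (5 + 2)*2 = -9 + 7*2 = -9 + 14 = 5)
(L(13, 0) + H)² = ((6 + 13) + 5)² = (19 + 5)² = 24² = 576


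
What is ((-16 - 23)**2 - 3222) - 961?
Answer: -2662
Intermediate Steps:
((-16 - 23)**2 - 3222) - 961 = ((-39)**2 - 3222) - 961 = (1521 - 3222) - 961 = -1701 - 961 = -2662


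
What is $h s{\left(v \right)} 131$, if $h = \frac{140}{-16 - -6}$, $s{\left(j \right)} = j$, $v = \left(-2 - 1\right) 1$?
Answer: $5502$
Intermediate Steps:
$v = -3$ ($v = \left(-3\right) 1 = -3$)
$h = -14$ ($h = \frac{140}{-16 + 6} = \frac{140}{-10} = 140 \left(- \frac{1}{10}\right) = -14$)
$h s{\left(v \right)} 131 = \left(-14\right) \left(-3\right) 131 = 42 \cdot 131 = 5502$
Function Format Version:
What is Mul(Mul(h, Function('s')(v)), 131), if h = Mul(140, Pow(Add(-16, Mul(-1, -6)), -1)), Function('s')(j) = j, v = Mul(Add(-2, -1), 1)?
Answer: 5502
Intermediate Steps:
v = -3 (v = Mul(-3, 1) = -3)
h = -14 (h = Mul(140, Pow(Add(-16, 6), -1)) = Mul(140, Pow(-10, -1)) = Mul(140, Rational(-1, 10)) = -14)
Mul(Mul(h, Function('s')(v)), 131) = Mul(Mul(-14, -3), 131) = Mul(42, 131) = 5502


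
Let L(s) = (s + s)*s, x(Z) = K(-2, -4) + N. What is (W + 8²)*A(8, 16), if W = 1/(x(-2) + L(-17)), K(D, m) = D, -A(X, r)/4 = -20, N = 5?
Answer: 2974800/581 ≈ 5120.1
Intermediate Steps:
A(X, r) = 80 (A(X, r) = -4*(-20) = 80)
x(Z) = 3 (x(Z) = -2 + 5 = 3)
L(s) = 2*s² (L(s) = (2*s)*s = 2*s²)
W = 1/581 (W = 1/(3 + 2*(-17)²) = 1/(3 + 2*289) = 1/(3 + 578) = 1/581 ≈ 0.0017212)
(W + 8²)*A(8, 16) = (1/581 + 8²)*80 = (1/581 + 64)*80 = (37185/581)*80 = 2974800/581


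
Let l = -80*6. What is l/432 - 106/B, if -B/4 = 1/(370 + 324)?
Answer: 165509/9 ≈ 18390.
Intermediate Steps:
B = -2/347 (B = -4/(370 + 324) = -4/694 = -4*1/694 = -2/347 ≈ -0.0057637)
l = -480
l/432 - 106/B = -480/432 - 106/(-2/347) = -480*1/432 - 106*(-347/2) = -10/9 + 18391 = 165509/9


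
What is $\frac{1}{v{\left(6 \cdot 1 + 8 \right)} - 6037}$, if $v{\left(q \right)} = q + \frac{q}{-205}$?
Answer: $- \frac{205}{1234729} \approx -0.00016603$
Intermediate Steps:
$v{\left(q \right)} = \frac{204 q}{205}$ ($v{\left(q \right)} = q + q \left(- \frac{1}{205}\right) = q - \frac{q}{205} = \frac{204 q}{205}$)
$\frac{1}{v{\left(6 \cdot 1 + 8 \right)} - 6037} = \frac{1}{\frac{204 \left(6 \cdot 1 + 8\right)}{205} - 6037} = \frac{1}{\frac{204 \left(6 + 8\right)}{205} - 6037} = \frac{1}{\frac{204}{205} \cdot 14 - 6037} = \frac{1}{\frac{2856}{205} - 6037} = \frac{1}{- \frac{1234729}{205}} = - \frac{205}{1234729}$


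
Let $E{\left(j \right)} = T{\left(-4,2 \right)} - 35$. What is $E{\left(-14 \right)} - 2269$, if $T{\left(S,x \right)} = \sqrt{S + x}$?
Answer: $-2304 + i \sqrt{2} \approx -2304.0 + 1.4142 i$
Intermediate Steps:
$E{\left(j \right)} = -35 + i \sqrt{2}$ ($E{\left(j \right)} = \sqrt{-4 + 2} - 35 = \sqrt{-2} - 35 = i \sqrt{2} - 35 = -35 + i \sqrt{2}$)
$E{\left(-14 \right)} - 2269 = \left(-35 + i \sqrt{2}\right) - 2269 = -2304 + i \sqrt{2}$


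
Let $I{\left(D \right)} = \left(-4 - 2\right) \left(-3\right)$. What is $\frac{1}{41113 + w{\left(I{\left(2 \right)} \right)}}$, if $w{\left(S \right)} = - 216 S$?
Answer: $\frac{1}{37225} \approx 2.6864 \cdot 10^{-5}$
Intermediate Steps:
$I{\left(D \right)} = 18$ ($I{\left(D \right)} = \left(-6\right) \left(-3\right) = 18$)
$\frac{1}{41113 + w{\left(I{\left(2 \right)} \right)}} = \frac{1}{41113 - 3888} = \frac{1}{37225}$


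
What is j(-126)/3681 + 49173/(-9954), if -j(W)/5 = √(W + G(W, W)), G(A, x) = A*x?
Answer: -16391/3318 - 25*√70/1227 ≈ -5.1105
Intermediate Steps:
j(W) = -5*√(W + W²) (j(W) = -5*√(W + W*W) = -5*√(W + W²))
j(-126)/3681 + 49173/(-9954) = -5*15*√70/3681 + 49173/(-9954) = -5*15*√70*(1/3681) + 49173*(-1/9954) = -75*√70*(1/3681) - 16391/3318 = -25*√70/1227 - 16391/3318 = -16391/3318 - 25*√70/1227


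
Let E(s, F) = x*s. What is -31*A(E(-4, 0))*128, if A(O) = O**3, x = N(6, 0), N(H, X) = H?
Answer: 54853632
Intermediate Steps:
x = 6
E(s, F) = 6*s
-31*A(E(-4, 0))*128 = -31*(6*(-4))**3*128 = -31*(-24)**3*128 = -31*(-13824)*128 = 428544*128 = 54853632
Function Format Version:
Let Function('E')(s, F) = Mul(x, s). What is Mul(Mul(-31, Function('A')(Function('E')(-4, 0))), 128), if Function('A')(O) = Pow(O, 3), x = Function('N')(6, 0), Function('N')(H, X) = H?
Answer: 54853632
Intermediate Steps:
x = 6
Function('E')(s, F) = Mul(6, s)
Mul(Mul(-31, Function('A')(Function('E')(-4, 0))), 128) = Mul(Mul(-31, Pow(Mul(6, -4), 3)), 128) = Mul(Mul(-31, Pow(-24, 3)), 128) = Mul(Mul(-31, -13824), 128) = Mul(428544, 128) = 54853632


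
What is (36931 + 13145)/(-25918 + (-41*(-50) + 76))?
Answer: -12519/5948 ≈ -2.1047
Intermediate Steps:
(36931 + 13145)/(-25918 + (-41*(-50) + 76)) = 50076/(-25918 + (2050 + 76)) = 50076/(-25918 + 2126) = 50076/(-23792) = 50076*(-1/23792) = -12519/5948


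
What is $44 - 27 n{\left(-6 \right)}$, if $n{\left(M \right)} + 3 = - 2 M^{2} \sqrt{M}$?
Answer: $125 + 1944 i \sqrt{6} \approx 125.0 + 4761.8 i$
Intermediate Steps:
$n{\left(M \right)} = -3 - 2 M^{\frac{5}{2}}$ ($n{\left(M \right)} = -3 + - 2 M^{2} \sqrt{M} = -3 - 2 M^{\frac{5}{2}}$)
$44 - 27 n{\left(-6 \right)} = 44 - 27 \left(-3 - 2 \left(-6\right)^{\frac{5}{2}}\right) = 44 - 27 \left(-3 - 2 \cdot 36 i \sqrt{6}\right) = 44 - 27 \left(-3 - 72 i \sqrt{6}\right) = 44 + \left(81 + 1944 i \sqrt{6}\right) = 125 + 1944 i \sqrt{6}$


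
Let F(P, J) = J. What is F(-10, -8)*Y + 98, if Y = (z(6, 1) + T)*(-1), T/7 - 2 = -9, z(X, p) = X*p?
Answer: -246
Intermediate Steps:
T = -49 (T = 14 + 7*(-9) = 14 - 63 = -49)
Y = 43 (Y = (6*1 - 49)*(-1) = (6 - 49)*(-1) = -43*(-1) = 43)
F(-10, -8)*Y + 98 = -8*43 + 98 = -344 + 98 = -246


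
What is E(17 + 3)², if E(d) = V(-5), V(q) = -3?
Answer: 9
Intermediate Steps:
E(d) = -3
E(17 + 3)² = (-3)² = 9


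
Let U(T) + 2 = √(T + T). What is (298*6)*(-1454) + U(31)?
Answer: -2599754 + √62 ≈ -2.5997e+6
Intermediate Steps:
U(T) = -2 + √2*√T (U(T) = -2 + √(T + T) = -2 + √(2*T) = -2 + √2*√T)
(298*6)*(-1454) + U(31) = (298*6)*(-1454) + (-2 + √2*√31) = 1788*(-1454) + (-2 + √62) = -2599752 + (-2 + √62) = -2599754 + √62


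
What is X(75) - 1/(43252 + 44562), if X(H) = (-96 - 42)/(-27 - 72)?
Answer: 4039411/2897862 ≈ 1.3939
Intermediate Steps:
X(H) = 46/33 (X(H) = -138/(-99) = -138*(-1/99) = 46/33)
X(75) - 1/(43252 + 44562) = 46/33 - 1/(43252 + 44562) = 46/33 - 1/87814 = 4039411/2897862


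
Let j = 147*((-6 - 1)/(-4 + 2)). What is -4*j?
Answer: -2058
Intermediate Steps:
j = 1029/2 (j = 147*(-7/(-2)) = 147*(-7*(-½)) = 147*(7/2) = 1029/2 ≈ 514.50)
-4*j = -4*1029/2 = -2058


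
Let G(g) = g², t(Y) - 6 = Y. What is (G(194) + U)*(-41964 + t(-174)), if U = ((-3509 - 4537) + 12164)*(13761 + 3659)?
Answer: -3023948293872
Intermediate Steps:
t(Y) = 6 + Y
U = 71735560 (U = (-8046 + 12164)*17420 = 4118*17420 = 71735560)
(G(194) + U)*(-41964 + t(-174)) = (194² + 71735560)*(-41964 + (6 - 174)) = (37636 + 71735560)*(-41964 - 168) = 71773196*(-42132) = -3023948293872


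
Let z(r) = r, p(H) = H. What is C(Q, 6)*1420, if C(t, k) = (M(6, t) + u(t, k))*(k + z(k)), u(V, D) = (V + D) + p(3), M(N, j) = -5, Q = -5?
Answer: -17040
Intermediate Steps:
u(V, D) = 3 + D + V (u(V, D) = (V + D) + 3 = (D + V) + 3 = 3 + D + V)
C(t, k) = 2*k*(-2 + k + t) (C(t, k) = (-5 + (3 + k + t))*(k + k) = (-2 + k + t)*(2*k) = 2*k*(-2 + k + t))
C(Q, 6)*1420 = (2*6*(-2 + 6 - 5))*1420 = (2*6*(-1))*1420 = -12*1420 = -17040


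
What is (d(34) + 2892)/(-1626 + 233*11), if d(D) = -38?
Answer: 2854/937 ≈ 3.0459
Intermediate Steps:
(d(34) + 2892)/(-1626 + 233*11) = (-38 + 2892)/(-1626 + 233*11) = 2854/(-1626 + 2563) = 2854/937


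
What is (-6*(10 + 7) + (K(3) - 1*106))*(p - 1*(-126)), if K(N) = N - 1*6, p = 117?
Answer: -51273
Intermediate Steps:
K(N) = -6 + N (K(N) = N - 6 = -6 + N)
(-6*(10 + 7) + (K(3) - 1*106))*(p - 1*(-126)) = (-6*(10 + 7) + ((-6 + 3) - 1*106))*(117 - 1*(-126)) = (-6*17 + (-3 - 106))*(117 + 126) = (-102 - 109)*243 = -211*243 = -51273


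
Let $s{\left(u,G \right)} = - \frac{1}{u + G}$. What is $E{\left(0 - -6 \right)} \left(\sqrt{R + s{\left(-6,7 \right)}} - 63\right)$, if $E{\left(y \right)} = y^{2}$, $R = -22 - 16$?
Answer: $-2268 + 36 i \sqrt{39} \approx -2268.0 + 224.82 i$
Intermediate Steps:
$s{\left(u,G \right)} = - \frac{1}{G + u}$
$R = -38$ ($R = -22 - 16 = -38$)
$E{\left(0 - -6 \right)} \left(\sqrt{R + s{\left(-6,7 \right)}} - 63\right) = \left(0 - -6\right)^{2} \left(\sqrt{-38 - \frac{1}{7 - 6}} - 63\right) = \left(0 + 6\right)^{2} \left(\sqrt{-38 - 1^{-1}} - 63\right) = 6^{2} \left(\sqrt{-38 - 1} - 63\right) = 36 \left(\sqrt{-38 - 1} - 63\right) = 36 \left(\sqrt{-39} - 63\right) = 36 \left(i \sqrt{39} - 63\right) = 36 \left(-63 + i \sqrt{39}\right) = -2268 + 36 i \sqrt{39}$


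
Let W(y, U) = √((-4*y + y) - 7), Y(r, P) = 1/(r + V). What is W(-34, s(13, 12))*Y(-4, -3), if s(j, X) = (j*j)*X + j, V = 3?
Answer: -√95 ≈ -9.7468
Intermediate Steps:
Y(r, P) = 1/(3 + r) (Y(r, P) = 1/(r + 3) = 1/(3 + r))
s(j, X) = j + X*j² (s(j, X) = j²*X + j = X*j² + j = j + X*j²)
W(y, U) = √(-7 - 3*y) (W(y, U) = √(-3*y - 7) = √(-7 - 3*y))
W(-34, s(13, 12))*Y(-4, -3) = √(-7 - 3*(-34))/(3 - 4) = √(-7 + 102)/(-1) = √95*(-1) = -√95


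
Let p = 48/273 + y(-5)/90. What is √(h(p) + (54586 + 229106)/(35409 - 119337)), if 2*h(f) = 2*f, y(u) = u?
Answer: I*√17580695405/73437 ≈ 1.8055*I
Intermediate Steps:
p = 197/1638 (p = 48/273 - 5/90 = 48*(1/273) - 5*1/90 = 16/91 - 1/18 = 197/1638 ≈ 0.12027)
h(f) = f (h(f) = (2*f)/2 = f)
√(h(p) + (54586 + 229106)/(35409 - 119337)) = √(197/1638 + (54586 + 229106)/(35409 - 119337)) = √(197/1638 + 283692/(-83928)) = √(197/1638 + 283692*(-1/83928)) = √(197/1638 - 23641/6994) = √(-718195/220311) = I*√17580695405/73437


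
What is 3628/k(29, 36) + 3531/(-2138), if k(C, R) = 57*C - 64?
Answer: 2145905/3397282 ≈ 0.63165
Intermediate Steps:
k(C, R) = -64 + 57*C
3628/k(29, 36) + 3531/(-2138) = 3628/(-64 + 57*29) + 3531/(-2138) = 3628/(-64 + 1653) + 3531*(-1/2138) = 3628/1589 - 3531/2138 = 2145905/3397282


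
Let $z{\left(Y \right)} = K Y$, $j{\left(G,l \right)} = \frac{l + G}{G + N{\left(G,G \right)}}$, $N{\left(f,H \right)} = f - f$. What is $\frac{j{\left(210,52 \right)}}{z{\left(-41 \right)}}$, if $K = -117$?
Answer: $\frac{131}{503685} \approx 0.00026008$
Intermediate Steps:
$N{\left(f,H \right)} = 0$
$j{\left(G,l \right)} = \frac{G + l}{G}$ ($j{\left(G,l \right)} = \frac{l + G}{G + 0} = \frac{G + l}{G}$)
$z{\left(Y \right)} = - 117 Y$
$\frac{j{\left(210,52 \right)}}{z{\left(-41 \right)}} = \frac{\frac{1}{210} \left(210 + 52\right)}{\left(-117\right) \left(-41\right)} = \frac{\frac{1}{210} \cdot 262}{4797} = \frac{131}{105} \cdot \frac{1}{4797} = \frac{131}{503685}$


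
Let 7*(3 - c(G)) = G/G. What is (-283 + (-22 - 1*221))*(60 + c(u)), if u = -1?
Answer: -231440/7 ≈ -33063.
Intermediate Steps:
c(G) = 20/7 (c(G) = 3 - G/(7*G) = 3 - ⅐*1 = 3 - ⅐ = 20/7)
(-283 + (-22 - 1*221))*(60 + c(u)) = (-283 + (-22 - 1*221))*(60 + 20/7) = (-283 + (-22 - 221))*(440/7) = (-283 - 243)*(440/7) = -526*440/7 = -231440/7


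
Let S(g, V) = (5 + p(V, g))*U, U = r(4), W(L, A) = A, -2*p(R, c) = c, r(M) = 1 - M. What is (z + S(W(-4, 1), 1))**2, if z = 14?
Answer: 1/4 ≈ 0.25000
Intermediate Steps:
p(R, c) = -c/2
U = -3 (U = 1 - 1*4 = 1 - 4 = -3)
S(g, V) = -15 + 3*g/2 (S(g, V) = (5 - g/2)*(-3) = -15 + 3*g/2)
(z + S(W(-4, 1), 1))**2 = (14 + (-15 + (3/2)*1))**2 = (14 + (-15 + 3/2))**2 = (14 - 27/2)**2 = (1/2)**2 = 1/4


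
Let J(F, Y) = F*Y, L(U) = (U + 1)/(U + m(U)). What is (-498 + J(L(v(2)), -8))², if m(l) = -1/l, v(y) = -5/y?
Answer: 12432676/49 ≈ 2.5373e+5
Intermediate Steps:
L(U) = (1 + U)/(U - 1/U) (L(U) = (U + 1)/(U - 1/U) = (1 + U)/(U - 1/U))
(-498 + J(L(v(2)), -8))² = (-498 + ((-5/2)/(-1 - 5/2))*(-8))² = (-498 + ((-5*½)/(-1 - 5*½))*(-8))² = (-498 - 5/(2*(-1 - 5/2))*(-8))² = (-498 - 5/(2*(-7/2))*(-8))² = (-498 - 5/2*(-2/7)*(-8))² = (-498 + (5/7)*(-8))² = (-498 - 40/7)² = (-3526/7)² = 12432676/49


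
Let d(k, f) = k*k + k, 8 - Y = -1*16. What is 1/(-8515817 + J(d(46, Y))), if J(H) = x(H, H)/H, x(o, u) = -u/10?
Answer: -10/85158171 ≈ -1.1743e-7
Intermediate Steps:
Y = 24 (Y = 8 - (-1)*16 = 8 - 1*(-16) = 8 + 16 = 24)
x(o, u) = -u/10
d(k, f) = k + k² (d(k, f) = k² + k = k + k²)
J(H) = -⅒ (J(H) = (-H/10)/H = -⅒)
1/(-8515817 + J(d(46, Y))) = 1/(-8515817 - ⅒) = 1/(-85158171/10) = -10/85158171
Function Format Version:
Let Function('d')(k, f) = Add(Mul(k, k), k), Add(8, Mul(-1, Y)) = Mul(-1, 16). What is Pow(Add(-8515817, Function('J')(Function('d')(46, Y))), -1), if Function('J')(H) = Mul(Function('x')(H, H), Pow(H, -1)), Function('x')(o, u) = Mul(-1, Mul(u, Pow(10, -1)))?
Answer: Rational(-10, 85158171) ≈ -1.1743e-7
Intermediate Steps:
Y = 24 (Y = Add(8, Mul(-1, Mul(-1, 16))) = Add(8, Mul(-1, -16)) = Add(8, 16) = 24)
Function('x')(o, u) = Mul(Rational(-1, 10), u) (Function('x')(o, u) = Mul(-1, Mul(u, Rational(1, 10))) = Mul(-1, Mul(Rational(1, 10), u)) = Mul(Rational(-1, 10), u))
Function('d')(k, f) = Add(k, Pow(k, 2)) (Function('d')(k, f) = Add(Pow(k, 2), k) = Add(k, Pow(k, 2)))
Function('J')(H) = Rational(-1, 10) (Function('J')(H) = Mul(Mul(Rational(-1, 10), H), Pow(H, -1)) = Rational(-1, 10))
Pow(Add(-8515817, Function('J')(Function('d')(46, Y))), -1) = Pow(Add(-8515817, Rational(-1, 10)), -1) = Pow(Rational(-85158171, 10), -1) = Rational(-10, 85158171)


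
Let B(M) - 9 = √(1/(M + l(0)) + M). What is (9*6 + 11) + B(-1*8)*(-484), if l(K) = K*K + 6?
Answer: -4291 - 242*I*√34 ≈ -4291.0 - 1411.1*I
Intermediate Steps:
l(K) = 6 + K² (l(K) = K² + 6 = 6 + K²)
B(M) = 9 + √(M + 1/(6 + M)) (B(M) = 9 + √(1/(M + (6 + 0²)) + M) = 9 + √(1/(M + (6 + 0)) + M) = 9 + √(1/(M + 6) + M) = 9 + √(1/(6 + M) + M) = 9 + √(M + 1/(6 + M)))
(9*6 + 11) + B(-1*8)*(-484) = (9*6 + 11) + (9 + √((1 + (-1*8)*(6 - 1*8))/(6 - 1*8)))*(-484) = (54 + 11) + (9 + √((1 - 8*(6 - 8))/(6 - 8)))*(-484) = 65 + (9 + √((1 - 8*(-2))/(-2)))*(-484) = 65 + (9 + √(-(1 + 16)/2))*(-484) = 65 + (9 + √(-½*17))*(-484) = 65 + (9 + √(-17/2))*(-484) = 65 + (9 + I*√34/2)*(-484) = 65 + (-4356 - 242*I*√34) = -4291 - 242*I*√34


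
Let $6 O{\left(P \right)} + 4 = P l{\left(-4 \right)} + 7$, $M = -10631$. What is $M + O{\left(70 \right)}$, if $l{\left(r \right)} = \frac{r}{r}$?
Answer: $- \frac{63713}{6} \approx -10619.0$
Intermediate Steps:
$l{\left(r \right)} = 1$
$O{\left(P \right)} = \frac{1}{2} + \frac{P}{6}$ ($O{\left(P \right)} = - \frac{2}{3} + \frac{P 1 + 7}{6} = - \frac{2}{3} + \frac{P + 7}{6} = - \frac{2}{3} + \frac{7 + P}{6} = - \frac{2}{3} + \left(\frac{7}{6} + \frac{P}{6}\right) = \frac{1}{2} + \frac{P}{6}$)
$M + O{\left(70 \right)} = -10631 + \left(\frac{1}{2} + \frac{1}{6} \cdot 70\right) = -10631 + \left(\frac{1}{2} + \frac{35}{3}\right) = -10631 + \frac{73}{6} = - \frac{63713}{6}$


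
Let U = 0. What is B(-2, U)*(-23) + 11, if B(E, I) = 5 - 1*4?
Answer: -12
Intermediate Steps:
B(E, I) = 1 (B(E, I) = 5 - 4 = 1)
B(-2, U)*(-23) + 11 = 1*(-23) + 11 = -23 + 11 = -12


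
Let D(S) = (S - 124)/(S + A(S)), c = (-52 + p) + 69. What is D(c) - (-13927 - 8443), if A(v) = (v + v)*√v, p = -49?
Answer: (-178999*I + 1431680*√2)/(8*(-I + 8*√2)) ≈ 22370.0 - 0.42755*I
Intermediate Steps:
c = -32 (c = (-52 - 49) + 69 = -101 + 69 = -32)
A(v) = 2*v^(3/2) (A(v) = (2*v)*√v = 2*v^(3/2))
D(S) = (-124 + S)/(S + 2*S^(3/2)) (D(S) = (S - 124)/(S + 2*S^(3/2)) = (-124 + S)/(S + 2*S^(3/2)))
D(c) - (-13927 - 8443) = (-124 - 32)/(-32 + 2*(-32)^(3/2)) - (-13927 - 8443) = -156/(-32 + 2*(-128*I*√2)) - 1*(-22370) = -156/(-32 - 256*I*√2) + 22370 = 22370 - 156/(-32 - 256*I*√2)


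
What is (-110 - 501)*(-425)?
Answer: 259675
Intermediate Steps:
(-110 - 501)*(-425) = -611*(-425) = 259675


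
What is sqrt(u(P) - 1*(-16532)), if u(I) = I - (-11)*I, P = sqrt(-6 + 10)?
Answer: 2*sqrt(4139) ≈ 128.67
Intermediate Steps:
P = 2 (P = sqrt(4) = 2)
u(I) = 12*I (u(I) = I + 11*I = 12*I)
sqrt(u(P) - 1*(-16532)) = sqrt(12*2 - 1*(-16532)) = sqrt(24 + 16532) = sqrt(16556) = 2*sqrt(4139)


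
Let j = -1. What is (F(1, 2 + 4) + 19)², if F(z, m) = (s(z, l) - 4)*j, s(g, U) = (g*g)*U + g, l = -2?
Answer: 576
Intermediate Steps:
s(g, U) = g + U*g² (s(g, U) = g²*U + g = U*g² + g = g + U*g²)
F(z, m) = 4 - z*(1 - 2*z) (F(z, m) = (z*(1 - 2*z) - 4)*(-1) = (-4 + z*(1 - 2*z))*(-1) = 4 - z*(1 - 2*z))
(F(1, 2 + 4) + 19)² = ((4 + 1*(-1 + 2*1)) + 19)² = ((4 + 1*(-1 + 2)) + 19)² = ((4 + 1*1) + 19)² = ((4 + 1) + 19)² = (5 + 19)² = 24² = 576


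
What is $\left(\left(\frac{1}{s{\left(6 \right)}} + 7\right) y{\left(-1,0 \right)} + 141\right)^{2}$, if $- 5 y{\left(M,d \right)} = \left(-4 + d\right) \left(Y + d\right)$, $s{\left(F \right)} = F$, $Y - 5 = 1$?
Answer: $\frac{769129}{25} \approx 30765.0$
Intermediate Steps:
$Y = 6$ ($Y = 5 + 1 = 6$)
$y{\left(M,d \right)} = - \frac{\left(-4 + d\right) \left(6 + d\right)}{5}$
$\left(\left(\frac{1}{s{\left(6 \right)}} + 7\right) y{\left(-1,0 \right)} + 141\right)^{2} = \left(\left(\frac{1}{6} + 7\right) \left(\frac{24}{5} - 0 - \frac{0^{2}}{5}\right) + 141\right)^{2} = \left(\left(\frac{1}{6} + 7\right) \left(\frac{24}{5} + 0 - 0\right) + 141\right)^{2} = \left(\frac{43 \left(\frac{24}{5} + 0 + 0\right)}{6} + 141\right)^{2} = \left(\frac{43}{6} \cdot \frac{24}{5} + 141\right)^{2} = \left(\frac{172}{5} + 141\right)^{2} = \left(\frac{877}{5}\right)^{2} = \frac{769129}{25}$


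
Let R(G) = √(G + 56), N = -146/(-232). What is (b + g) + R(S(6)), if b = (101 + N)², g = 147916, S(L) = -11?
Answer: 2129338217/13456 + 3*√5 ≈ 1.5825e+5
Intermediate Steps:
N = 73/116 (N = -146*(-1/232) = 73/116 ≈ 0.62931)
R(G) = √(56 + G)
b = 138980521/13456 (b = (101 + 73/116)² = (11789/116)² = 138980521/13456 ≈ 10329.)
(b + g) + R(S(6)) = (138980521/13456 + 147916) + √(56 - 11) = 2129338217/13456 + √45 = 2129338217/13456 + 3*√5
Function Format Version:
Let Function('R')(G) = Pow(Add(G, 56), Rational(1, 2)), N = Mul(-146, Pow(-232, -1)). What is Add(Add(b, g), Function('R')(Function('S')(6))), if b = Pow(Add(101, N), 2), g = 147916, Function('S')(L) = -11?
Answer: Add(Rational(2129338217, 13456), Mul(3, Pow(5, Rational(1, 2)))) ≈ 1.5825e+5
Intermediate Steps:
N = Rational(73, 116) (N = Mul(-146, Rational(-1, 232)) = Rational(73, 116) ≈ 0.62931)
Function('R')(G) = Pow(Add(56, G), Rational(1, 2))
b = Rational(138980521, 13456) (b = Pow(Add(101, Rational(73, 116)), 2) = Pow(Rational(11789, 116), 2) = Rational(138980521, 13456) ≈ 10329.)
Add(Add(b, g), Function('R')(Function('S')(6))) = Add(Add(Rational(138980521, 13456), 147916), Pow(Add(56, -11), Rational(1, 2))) = Add(Rational(2129338217, 13456), Pow(45, Rational(1, 2))) = Add(Rational(2129338217, 13456), Mul(3, Pow(5, Rational(1, 2))))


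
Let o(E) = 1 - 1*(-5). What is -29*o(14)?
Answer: -174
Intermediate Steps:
o(E) = 6 (o(E) = 1 + 5 = 6)
-29*o(14) = -29*6 = -174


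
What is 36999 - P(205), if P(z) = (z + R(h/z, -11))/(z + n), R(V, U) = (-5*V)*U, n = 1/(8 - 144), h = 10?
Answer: 42290141921/1143039 ≈ 36998.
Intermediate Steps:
n = -1/136 (n = 1/(-136) = -1/136 ≈ -0.0073529)
R(V, U) = -5*U*V
P(z) = (z + 550/z)/(-1/136 + z) (P(z) = (z - 5*(-11)*10/z)/(z - 1/136) = (z + 550/z)/(-1/136 + z))
36999 - P(205) = 36999 - 136*(550 + 205**2)/(205*(-1 + 136*205)) = 36999 - 136*(550 + 42025)/(205*(-1 + 27880)) = 36999 - 136*42575/(205*27879) = 36999 - 1*1158040/1143039 = 36999 - 1158040/1143039 = 42290141921/1143039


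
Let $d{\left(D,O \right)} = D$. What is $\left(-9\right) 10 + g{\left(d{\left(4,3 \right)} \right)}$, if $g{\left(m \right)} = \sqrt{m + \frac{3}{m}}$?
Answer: $-90 + \frac{\sqrt{19}}{2} \approx -87.821$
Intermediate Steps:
$\left(-9\right) 10 + g{\left(d{\left(4,3 \right)} \right)} = \left(-9\right) 10 + \sqrt{4 + \frac{3}{4}} = -90 + \sqrt{4 + 3 \cdot \frac{1}{4}} = -90 + \sqrt{4 + \frac{3}{4}} = -90 + \sqrt{\frac{19}{4}} = -90 + \frac{\sqrt{19}}{2}$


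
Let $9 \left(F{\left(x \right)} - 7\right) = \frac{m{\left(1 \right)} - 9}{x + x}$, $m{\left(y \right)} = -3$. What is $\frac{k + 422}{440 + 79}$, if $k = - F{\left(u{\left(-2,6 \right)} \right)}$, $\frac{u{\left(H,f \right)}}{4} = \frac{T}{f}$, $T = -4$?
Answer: $\frac{553}{692} \approx 0.79913$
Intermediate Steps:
$u{\left(H,f \right)} = - \frac{16}{f}$ ($u{\left(H,f \right)} = 4 \left(- \frac{4}{f}\right) = - \frac{16}{f}$)
$F{\left(x \right)} = 7 - \frac{2}{3 x}$ ($F{\left(x \right)} = 7 + \frac{\left(-3 - 9\right) \frac{1}{x + x}}{9} = 7 + \frac{\left(-12\right) \frac{1}{2 x}}{9} = 7 + \frac{\left(-6\right) \frac{1}{x}}{9} = 7 - \frac{2}{3 x}$)
$k = - \frac{29}{4}$ ($k = - (7 - \frac{2}{3 \left(- \frac{16}{6}\right)}) = - (7 - \frac{2}{3 \left(\left(-16\right) \frac{1}{6}\right)}) = - (7 - \frac{2}{3 \left(- \frac{8}{3}\right)}) = - (7 - - \frac{1}{4}) = - (7 + \frac{1}{4}) = \left(-1\right) \frac{29}{4} = - \frac{29}{4} \approx -7.25$)
$\frac{k + 422}{440 + 79} = \frac{- \frac{29}{4} + 422}{440 + 79} = \frac{1659}{4 \cdot 519} = \frac{1659}{4} \cdot \frac{1}{519} = \frac{553}{692}$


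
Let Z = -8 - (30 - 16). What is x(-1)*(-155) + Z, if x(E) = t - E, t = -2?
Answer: 133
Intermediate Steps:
x(E) = -2 - E
Z = -22 (Z = -8 - 1*14 = -8 - 14 = -22)
x(-1)*(-155) + Z = (-2 - 1*(-1))*(-155) - 22 = (-2 + 1)*(-155) - 22 = -1*(-155) - 22 = 155 - 22 = 133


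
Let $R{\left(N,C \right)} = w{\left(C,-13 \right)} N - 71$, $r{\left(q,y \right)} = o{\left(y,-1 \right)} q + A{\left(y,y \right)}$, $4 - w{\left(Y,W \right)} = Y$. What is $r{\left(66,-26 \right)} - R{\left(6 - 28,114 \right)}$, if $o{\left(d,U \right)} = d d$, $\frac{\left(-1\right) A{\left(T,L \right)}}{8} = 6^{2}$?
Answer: $41979$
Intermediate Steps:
$w{\left(Y,W \right)} = 4 - Y$
$A{\left(T,L \right)} = -288$ ($A{\left(T,L \right)} = - 8 \cdot 6^{2} = \left(-8\right) 36 = -288$)
$o{\left(d,U \right)} = d^{2}$
$r{\left(q,y \right)} = -288 + q y^{2}$ ($r{\left(q,y \right)} = y^{2} q - 288 = q y^{2} - 288 = -288 + q y^{2}$)
$R{\left(N,C \right)} = -71 + N \left(4 - C\right)$ ($R{\left(N,C \right)} = \left(4 - C\right) N - 71 = N \left(4 - C\right) - 71 = -71 + N \left(4 - C\right)$)
$r{\left(66,-26 \right)} - R{\left(6 - 28,114 \right)} = \left(-288 + 66 \left(-26\right)^{2}\right) - \left(-71 - \left(6 - 28\right) \left(-4 + 114\right)\right) = \left(-288 + 66 \cdot 676\right) - \left(-71 - \left(6 - 28\right) 110\right) = \left(-288 + 44616\right) - \left(-71 - \left(-22\right) 110\right) = 44328 - \left(-71 + 2420\right) = 44328 - 2349 = 41979$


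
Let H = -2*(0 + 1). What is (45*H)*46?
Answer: -4140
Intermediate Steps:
H = -2 (H = -2*1 = -2)
(45*H)*46 = (45*(-2))*46 = -90*46 = -4140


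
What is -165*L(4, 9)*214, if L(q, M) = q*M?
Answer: -1271160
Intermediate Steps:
L(q, M) = M*q
-165*L(4, 9)*214 = -1485*4*214 = -165*36*214 = -5940*214 = -1271160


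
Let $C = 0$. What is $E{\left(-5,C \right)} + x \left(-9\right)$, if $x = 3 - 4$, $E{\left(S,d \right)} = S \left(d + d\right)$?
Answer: $9$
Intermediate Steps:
$E{\left(S,d \right)} = 2 S d$ ($E{\left(S,d \right)} = S 2 d = 2 S d$)
$x = -1$ ($x = 3 - 4 = -1$)
$E{\left(-5,C \right)} + x \left(-9\right) = 2 \left(-5\right) 0 - -9 = 0 + 9 = 9$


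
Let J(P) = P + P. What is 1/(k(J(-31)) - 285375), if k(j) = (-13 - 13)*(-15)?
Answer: -1/284985 ≈ -3.5090e-6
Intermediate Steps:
J(P) = 2*P
k(j) = 390 (k(j) = -26*(-15) = 390)
1/(k(J(-31)) - 285375) = 1/(390 - 285375) = 1/(-284985) = -1/284985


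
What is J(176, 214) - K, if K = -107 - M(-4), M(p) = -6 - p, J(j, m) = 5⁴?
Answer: 730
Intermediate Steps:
J(j, m) = 625
K = -105 (K = -107 - (-6 - 1*(-4)) = -107 - (-6 + 4) = -107 - 1*(-2) = -107 + 2 = -105)
J(176, 214) - K = 625 - 1*(-105) = 625 + 105 = 730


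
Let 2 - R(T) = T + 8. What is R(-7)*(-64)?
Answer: -64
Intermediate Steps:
R(T) = -6 - T (R(T) = 2 - (T + 8) = 2 - (8 + T) = 2 + (-8 - T) = -6 - T)
R(-7)*(-64) = (-6 - 1*(-7))*(-64) = (-6 + 7)*(-64) = 1*(-64) = -64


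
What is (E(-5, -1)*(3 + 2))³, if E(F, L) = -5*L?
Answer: 15625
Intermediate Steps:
(E(-5, -1)*(3 + 2))³ = ((-5*(-1))*(3 + 2))³ = (5*5)³ = 25³ = 15625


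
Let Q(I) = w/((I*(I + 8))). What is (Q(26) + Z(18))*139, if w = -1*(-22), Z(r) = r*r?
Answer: 19907441/442 ≈ 45039.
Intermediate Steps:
Z(r) = r**2
w = 22
Q(I) = 22/(I*(8 + I)) (Q(I) = 22/((I*(I + 8))) = 22/((I*(8 + I))) = 22*(1/(I*(8 + I))) = 22/(I*(8 + I)))
(Q(26) + Z(18))*139 = (22/(26*(8 + 26)) + 18**2)*139 = (22*(1/26)/34 + 324)*139 = (22*(1/26)*(1/34) + 324)*139 = (11/442 + 324)*139 = (143219/442)*139 = 19907441/442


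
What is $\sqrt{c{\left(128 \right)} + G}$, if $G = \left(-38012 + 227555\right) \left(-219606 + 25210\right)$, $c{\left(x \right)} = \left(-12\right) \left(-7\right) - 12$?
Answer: $2 i \sqrt{9211600239} \approx 1.9195 \cdot 10^{5} i$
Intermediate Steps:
$c{\left(x \right)} = 72$ ($c{\left(x \right)} = 84 - 12 = 72$)
$G = -36846401028$ ($G = 189543 \left(-194396\right) = -36846401028$)
$\sqrt{c{\left(128 \right)} + G} = \sqrt{72 - 36846401028} = \sqrt{-36846400956} = 2 i \sqrt{9211600239}$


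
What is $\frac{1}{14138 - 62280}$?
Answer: $- \frac{1}{48142} \approx -2.0772 \cdot 10^{-5}$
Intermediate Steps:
$\frac{1}{14138 - 62280} = \frac{1}{-48142} = - \frac{1}{48142}$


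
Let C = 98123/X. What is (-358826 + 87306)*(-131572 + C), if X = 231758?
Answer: 4139697837899280/115879 ≈ 3.5724e+10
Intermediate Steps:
C = 98123/231758 ≈ 0.42339
(-358826 + 87306)*(-131572 + C) = (-358826 + 87306)*(-131572 + 98123/231758) = -271520*(-30492765453/231758) = 4139697837899280/115879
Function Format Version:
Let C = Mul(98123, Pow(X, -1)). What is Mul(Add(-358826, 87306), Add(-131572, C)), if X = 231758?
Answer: Rational(4139697837899280, 115879) ≈ 3.5724e+10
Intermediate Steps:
C = Rational(98123, 231758) (C = Mul(98123, Pow(231758, -1)) = Mul(98123, Rational(1, 231758)) = Rational(98123, 231758) ≈ 0.42339)
Mul(Add(-358826, 87306), Add(-131572, C)) = Mul(Add(-358826, 87306), Add(-131572, Rational(98123, 231758))) = Mul(-271520, Rational(-30492765453, 231758)) = Rational(4139697837899280, 115879)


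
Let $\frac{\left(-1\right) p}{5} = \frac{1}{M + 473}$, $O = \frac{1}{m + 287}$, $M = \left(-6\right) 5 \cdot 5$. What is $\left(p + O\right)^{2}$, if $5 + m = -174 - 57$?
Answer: $\frac{16}{938961} \approx 1.704 \cdot 10^{-5}$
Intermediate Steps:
$m = -236$ ($m = -5 - 231 = -236$)
$M = -150$ ($M = \left(-30\right) 5 = -150$)
$O = \frac{1}{51}$ ($O = \frac{1}{-236 + 287} = \frac{1}{51} \approx 0.019608$)
$p = - \frac{5}{323}$ ($p = - \frac{5}{-150 + 473} = - \frac{5}{323} \approx -0.01548$)
$\left(p + O\right)^{2} = \left(- \frac{5}{323} + \frac{1}{51}\right)^{2} = \left(\frac{4}{969}\right)^{2} = \frac{16}{938961}$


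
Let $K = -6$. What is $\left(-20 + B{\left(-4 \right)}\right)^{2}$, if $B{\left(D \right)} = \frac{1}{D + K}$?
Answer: $\frac{40401}{100} \approx 404.01$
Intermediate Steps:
$B{\left(D \right)} = \frac{1}{-6 + D}$ ($B{\left(D \right)} = \frac{1}{D - 6} = \frac{1}{-6 + D}$)
$\left(-20 + B{\left(-4 \right)}\right)^{2} = \left(-20 + \frac{1}{-6 - 4}\right)^{2} = \left(-20 + \frac{1}{-10}\right)^{2} = \left(-20 - \frac{1}{10}\right)^{2} = \left(- \frac{201}{10}\right)^{2} = \frac{40401}{100}$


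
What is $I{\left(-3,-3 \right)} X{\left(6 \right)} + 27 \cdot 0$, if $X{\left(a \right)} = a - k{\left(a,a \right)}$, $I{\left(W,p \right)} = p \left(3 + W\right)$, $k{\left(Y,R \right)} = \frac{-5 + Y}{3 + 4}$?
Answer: $0$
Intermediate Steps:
$k{\left(Y,R \right)} = - \frac{5}{7} + \frac{Y}{7}$ ($k{\left(Y,R \right)} = \frac{-5 + Y}{7} = \left(-5 + Y\right) \frac{1}{7} = - \frac{5}{7} + \frac{Y}{7}$)
$X{\left(a \right)} = \frac{5}{7} + \frac{6 a}{7}$ ($X{\left(a \right)} = a - \left(- \frac{5}{7} + \frac{a}{7}\right) = \frac{5}{7} + \frac{6 a}{7}$)
$I{\left(-3,-3 \right)} X{\left(6 \right)} + 27 \cdot 0 = - 3 \left(3 - 3\right) \left(\frac{5}{7} + \frac{6}{7} \cdot 6\right) + 27 \cdot 0 = \left(-3\right) 0 \left(\frac{5}{7} + \frac{36}{7}\right) + 0 = 0 \cdot \frac{41}{7} + 0 = 0 + 0 = 0$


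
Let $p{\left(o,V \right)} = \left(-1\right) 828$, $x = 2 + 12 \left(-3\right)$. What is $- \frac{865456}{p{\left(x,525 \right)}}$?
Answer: $\frac{216364}{207} \approx 1045.2$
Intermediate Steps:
$x = -34$ ($x = 2 - 36 = -34$)
$p{\left(o,V \right)} = -828$
$- \frac{865456}{p{\left(x,525 \right)}} = - \frac{865456}{-828} = \left(-865456\right) \left(- \frac{1}{828}\right) = \frac{216364}{207}$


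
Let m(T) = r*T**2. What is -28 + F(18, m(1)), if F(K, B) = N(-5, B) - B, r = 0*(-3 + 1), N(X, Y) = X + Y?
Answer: -33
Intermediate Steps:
r = 0 (r = 0*(-2) = 0)
m(T) = 0 (m(T) = 0*T**2 = 0)
F(K, B) = -5 (F(K, B) = (-5 + B) - B = -5)
-28 + F(18, m(1)) = -28 - 5 = -33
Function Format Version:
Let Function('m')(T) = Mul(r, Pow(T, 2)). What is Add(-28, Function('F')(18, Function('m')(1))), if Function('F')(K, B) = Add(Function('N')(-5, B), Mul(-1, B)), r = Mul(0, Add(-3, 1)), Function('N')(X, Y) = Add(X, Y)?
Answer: -33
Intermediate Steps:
r = 0 (r = Mul(0, -2) = 0)
Function('m')(T) = 0 (Function('m')(T) = Mul(0, Pow(T, 2)) = 0)
Function('F')(K, B) = -5 (Function('F')(K, B) = Add(Add(-5, B), Mul(-1, B)) = -5)
Add(-28, Function('F')(18, Function('m')(1))) = Add(-28, -5) = -33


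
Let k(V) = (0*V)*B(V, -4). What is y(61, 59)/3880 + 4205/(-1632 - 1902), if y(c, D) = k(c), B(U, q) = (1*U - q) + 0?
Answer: -4205/3534 ≈ -1.1899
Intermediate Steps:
B(U, q) = U - q (B(U, q) = (U - q) + 0 = U - q)
k(V) = 0 (k(V) = (0*V)*(V - 1*(-4)) = 0*(V + 4) = 0*(4 + V) = 0)
y(c, D) = 0
y(61, 59)/3880 + 4205/(-1632 - 1902) = 0/3880 + 4205/(-1632 - 1902) = 0*(1/3880) + 4205/(-3534) = 0 + 4205*(-1/3534) = 0 - 4205/3534 = -4205/3534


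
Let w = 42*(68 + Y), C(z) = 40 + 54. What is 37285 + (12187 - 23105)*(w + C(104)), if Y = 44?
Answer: -52347279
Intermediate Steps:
C(z) = 94
w = 4704 (w = 42*(68 + 44) = 42*112 = 4704)
37285 + (12187 - 23105)*(w + C(104)) = 37285 + (12187 - 23105)*(4704 + 94) = 37285 - 10918*4798 = 37285 - 52384564 = -52347279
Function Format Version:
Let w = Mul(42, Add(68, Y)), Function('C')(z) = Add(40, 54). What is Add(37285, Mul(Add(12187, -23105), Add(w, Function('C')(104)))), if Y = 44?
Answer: -52347279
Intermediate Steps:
Function('C')(z) = 94
w = 4704 (w = Mul(42, Add(68, 44)) = Mul(42, 112) = 4704)
Add(37285, Mul(Add(12187, -23105), Add(w, Function('C')(104)))) = Add(37285, Mul(Add(12187, -23105), Add(4704, 94))) = Add(37285, Mul(-10918, 4798)) = Add(37285, -52384564) = -52347279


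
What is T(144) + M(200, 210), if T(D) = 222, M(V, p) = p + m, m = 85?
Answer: 517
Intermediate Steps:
M(V, p) = 85 + p (M(V, p) = p + 85 = 85 + p)
T(144) + M(200, 210) = 222 + (85 + 210) = 222 + 295 = 517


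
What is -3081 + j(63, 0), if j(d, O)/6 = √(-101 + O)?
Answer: -3081 + 6*I*√101 ≈ -3081.0 + 60.299*I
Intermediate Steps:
j(d, O) = 6*√(-101 + O)
-3081 + j(63, 0) = -3081 + 6*√(-101 + 0) = -3081 + 6*√(-101) = -3081 + 6*(I*√101) = -3081 + 6*I*√101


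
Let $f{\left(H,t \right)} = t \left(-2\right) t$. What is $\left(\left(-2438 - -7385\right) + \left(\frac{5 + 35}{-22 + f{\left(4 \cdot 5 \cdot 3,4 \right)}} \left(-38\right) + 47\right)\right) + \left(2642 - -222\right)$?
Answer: $\frac{212926}{27} \approx 7886.1$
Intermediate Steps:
$f{\left(H,t \right)} = - 2 t^{2}$ ($f{\left(H,t \right)} = - 2 t t = - 2 t^{2}$)
$\left(\left(-2438 - -7385\right) + \left(\frac{5 + 35}{-22 + f{\left(4 \cdot 5 \cdot 3,4 \right)}} \left(-38\right) + 47\right)\right) + \left(2642 - -222\right) = \left(\left(-2438 - -7385\right) + \left(\frac{5 + 35}{-22 - 2 \cdot 4^{2}} \left(-38\right) + 47\right)\right) + \left(2642 - -222\right) = \left(\left(-2438 + 7385\right) + \left(\frac{40}{-22 - 32} \left(-38\right) + 47\right)\right) + \left(2642 + 222\right) = \left(4947 + \left(\frac{40}{-22 - 32} \left(-38\right) + 47\right)\right) + 2864 = \left(4947 + \left(\frac{40}{-54} \left(-38\right) + 47\right)\right) + 2864 = \left(4947 + \left(40 \left(- \frac{1}{54}\right) \left(-38\right) + 47\right)\right) + 2864 = \left(4947 + \left(\left(- \frac{20}{27}\right) \left(-38\right) + 47\right)\right) + 2864 = \left(4947 + \left(\frac{760}{27} + 47\right)\right) + 2864 = \left(4947 + \frac{2029}{27}\right) + 2864 = \frac{135598}{27} + 2864 = \frac{212926}{27}$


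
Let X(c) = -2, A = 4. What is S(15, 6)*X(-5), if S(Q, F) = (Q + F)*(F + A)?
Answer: -420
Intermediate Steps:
S(Q, F) = (4 + F)*(F + Q) (S(Q, F) = (Q + F)*(F + 4) = (F + Q)*(4 + F) = (4 + F)*(F + Q))
S(15, 6)*X(-5) = (6² + 4*6 + 4*15 + 6*15)*(-2) = (36 + 24 + 60 + 90)*(-2) = 210*(-2) = -420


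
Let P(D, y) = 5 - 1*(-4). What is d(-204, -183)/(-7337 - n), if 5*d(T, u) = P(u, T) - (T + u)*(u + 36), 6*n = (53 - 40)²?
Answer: 68256/44191 ≈ 1.5446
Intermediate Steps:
n = 169/6 (n = (53 - 40)²/6 = (⅙)*13² = (⅙)*169 = 169/6 ≈ 28.167)
P(D, y) = 9 (P(D, y) = 5 + 4 = 9)
d(T, u) = 9/5 - (36 + u)*(T + u)/5 (d(T, u) = (9 - (T + u)*(u + 36))/5 = (9 - (T + u)*(36 + u))/5 = (9 - (36 + u)*(T + u))/5 = 9/5 - (36 + u)*(T + u)/5)
d(-204, -183)/(-7337 - n) = (9/5 - 36/5*(-204) - 36/5*(-183) - ⅕*(-183)² - ⅕*(-204)*(-183))/(-7337 - 1*169/6) = (9/5 + 7344/5 + 6588/5 - ⅕*33489 - 37332/5)/(-7337 - 169/6) = (9/5 + 7344/5 + 6588/5 - 33489/5 - 37332/5)/(-44191/6) = -11376*(-6/44191) = 68256/44191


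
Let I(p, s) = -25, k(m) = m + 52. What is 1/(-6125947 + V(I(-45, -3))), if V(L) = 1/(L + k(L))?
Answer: -2/12251893 ≈ -1.6324e-7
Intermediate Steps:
k(m) = 52 + m
V(L) = 1/(52 + 2*L) (V(L) = 1/(L + (52 + L)) = 1/(52 + 2*L))
1/(-6125947 + V(I(-45, -3))) = 1/(-6125947 + 1/(2*(26 - 25))) = 1/(-6125947 + (½)/1) = 1/(-6125947 + (½)*1) = 1/(-6125947 + ½) = 1/(-12251893/2) = -2/12251893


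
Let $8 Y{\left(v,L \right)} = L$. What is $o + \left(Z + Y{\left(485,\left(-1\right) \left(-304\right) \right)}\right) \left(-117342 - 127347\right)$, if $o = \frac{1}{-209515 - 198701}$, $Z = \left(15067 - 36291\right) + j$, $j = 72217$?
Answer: $- \frac{5097280670933545}{408216} \approx -1.2487 \cdot 10^{10}$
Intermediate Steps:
$Z = 50993$ ($Z = \left(15067 - 36291\right) + 72217 = -21224 + 72217 = 50993$)
$o = - \frac{1}{408216}$ ($o = \frac{1}{-408216} = - \frac{1}{408216} \approx -2.4497 \cdot 10^{-6}$)
$Y{\left(v,L \right)} = \frac{L}{8}$
$o + \left(Z + Y{\left(485,\left(-1\right) \left(-304\right) \right)}\right) \left(-117342 - 127347\right) = - \frac{1}{408216} + \left(50993 + \frac{\left(-1\right) \left(-304\right)}{8}\right) \left(-117342 - 127347\right) = - \frac{1}{408216} + \left(50993 + \frac{1}{8} \cdot 304\right) \left(-244689\right) = - \frac{1}{408216} + \left(50993 + 38\right) \left(-244689\right) = - \frac{1}{408216} + 51031 \left(-244689\right) = - \frac{1}{408216} - 12486724359 = - \frac{5097280670933545}{408216}$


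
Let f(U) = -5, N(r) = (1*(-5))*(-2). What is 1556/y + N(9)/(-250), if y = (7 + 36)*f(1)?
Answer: -7823/1075 ≈ -7.2772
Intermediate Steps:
N(r) = 10 (N(r) = -5*(-2) = 10)
y = -215 (y = (7 + 36)*(-5) = 43*(-5) = -215)
1556/y + N(9)/(-250) = 1556/(-215) + 10/(-250) = 1556*(-1/215) + 10*(-1/250) = -1556/215 - 1/25 = -7823/1075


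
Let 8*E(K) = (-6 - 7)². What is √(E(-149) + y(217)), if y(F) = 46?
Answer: √1074/4 ≈ 8.1930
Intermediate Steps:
E(K) = 169/8 (E(K) = (-6 - 7)²/8 = (⅛)*(-13)² = (⅛)*169 = 169/8)
√(E(-149) + y(217)) = √(169/8 + 46) = √(537/8) = √1074/4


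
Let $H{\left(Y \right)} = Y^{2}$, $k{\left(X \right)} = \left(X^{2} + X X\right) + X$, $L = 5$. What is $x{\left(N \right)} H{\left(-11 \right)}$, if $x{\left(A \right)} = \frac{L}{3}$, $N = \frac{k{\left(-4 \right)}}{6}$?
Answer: $\frac{605}{3} \approx 201.67$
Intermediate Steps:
$k{\left(X \right)} = X + 2 X^{2}$ ($k{\left(X \right)} = \left(X^{2} + X^{2}\right) + X = 2 X^{2} + X = X + 2 X^{2}$)
$N = \frac{14}{3}$ ($N = \frac{\left(-4\right) \left(1 + 2 \left(-4\right)\right)}{6} = - 4 \left(1 - 8\right) \frac{1}{6} = \left(-4\right) \left(-7\right) \frac{1}{6} = 28 \cdot \frac{1}{6} = \frac{14}{3} \approx 4.6667$)
$x{\left(A \right)} = \frac{5}{3}$
$x{\left(N \right)} H{\left(-11 \right)} = \frac{5 \left(-11\right)^{2}}{3} = \frac{5}{3} \cdot 121 = \frac{605}{3}$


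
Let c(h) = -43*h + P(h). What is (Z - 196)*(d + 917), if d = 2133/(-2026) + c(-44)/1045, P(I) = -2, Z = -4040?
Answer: -823073881062/211717 ≈ -3.8876e+6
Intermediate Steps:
c(h) = -2 - 43*h (c(h) = -43*h - 2 = -2 - 43*h)
d = 320031/423434 (d = 2133/(-2026) + (-2 - 43*(-44))/1045 = 2133*(-1/2026) + (-2 + 1892)*(1/1045) = -2133/2026 + 1890*(1/1045) = -2133/2026 + 378/209 = 320031/423434 ≈ 0.75580)
(Z - 196)*(d + 917) = (-4040 - 196)*(320031/423434 + 917) = -4236*388609009/423434 = -823073881062/211717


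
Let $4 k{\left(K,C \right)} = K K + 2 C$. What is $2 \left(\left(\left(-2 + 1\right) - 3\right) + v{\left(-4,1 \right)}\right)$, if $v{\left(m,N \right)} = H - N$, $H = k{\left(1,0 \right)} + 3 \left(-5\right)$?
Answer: $- \frac{79}{2} \approx -39.5$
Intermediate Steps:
$k{\left(K,C \right)} = \frac{C}{2} + \frac{K^{2}}{4}$ ($k{\left(K,C \right)} = \frac{K K + 2 C}{4} = \frac{K^{2} + 2 C}{4} = \frac{C}{2} + \frac{K^{2}}{4}$)
$H = - \frac{59}{4}$ ($H = \left(\frac{1}{2} \cdot 0 + \frac{1^{2}}{4}\right) + 3 \left(-5\right) = \left(0 + \frac{1}{4} \cdot 1\right) - 15 = \left(0 + \frac{1}{4}\right) - 15 = \frac{1}{4} - 15 = - \frac{59}{4} \approx -14.75$)
$v{\left(m,N \right)} = - \frac{59}{4} - N$
$2 \left(\left(\left(-2 + 1\right) - 3\right) + v{\left(-4,1 \right)}\right) = 2 \left(\left(\left(-2 + 1\right) - 3\right) - \frac{63}{4}\right) = 2 \left(\left(-1 - 3\right) - \frac{63}{4}\right) = 2 \left(-4 - \frac{63}{4}\right) = 2 \left(- \frac{79}{4}\right) = - \frac{79}{2}$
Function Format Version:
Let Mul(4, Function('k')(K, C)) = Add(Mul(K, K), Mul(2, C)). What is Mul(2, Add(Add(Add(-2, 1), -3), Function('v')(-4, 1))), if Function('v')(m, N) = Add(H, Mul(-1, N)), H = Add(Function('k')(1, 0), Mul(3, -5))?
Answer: Rational(-79, 2) ≈ -39.500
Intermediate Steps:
Function('k')(K, C) = Add(Mul(Rational(1, 2), C), Mul(Rational(1, 4), Pow(K, 2))) (Function('k')(K, C) = Mul(Rational(1, 4), Add(Mul(K, K), Mul(2, C))) = Mul(Rational(1, 4), Add(Pow(K, 2), Mul(2, C))) = Add(Mul(Rational(1, 2), C), Mul(Rational(1, 4), Pow(K, 2))))
H = Rational(-59, 4) (H = Add(Add(Mul(Rational(1, 2), 0), Mul(Rational(1, 4), Pow(1, 2))), Mul(3, -5)) = Add(Add(0, Mul(Rational(1, 4), 1)), -15) = Add(Add(0, Rational(1, 4)), -15) = Add(Rational(1, 4), -15) = Rational(-59, 4) ≈ -14.750)
Function('v')(m, N) = Add(Rational(-59, 4), Mul(-1, N))
Mul(2, Add(Add(Add(-2, 1), -3), Function('v')(-4, 1))) = Mul(2, Add(Add(Add(-2, 1), -3), Add(Rational(-59, 4), Mul(-1, 1)))) = Mul(2, Add(Add(-1, -3), Add(Rational(-59, 4), -1))) = Mul(2, Add(-4, Rational(-63, 4))) = Mul(2, Rational(-79, 4)) = Rational(-79, 2)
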